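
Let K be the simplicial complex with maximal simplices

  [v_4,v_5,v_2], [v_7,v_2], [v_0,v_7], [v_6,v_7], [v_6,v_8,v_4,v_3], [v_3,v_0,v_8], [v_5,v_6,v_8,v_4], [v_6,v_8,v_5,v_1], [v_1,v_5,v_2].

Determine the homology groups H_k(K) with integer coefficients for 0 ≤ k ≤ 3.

Order the vertices as v_0 < v_1 < v_2 < v_3 < v_4 < v_5 < v_6 < v_7 < v_8. Listing each simplex with vertices in this order, K has dimension 3 with simplices:

  0-simplices (9): [v_0], [v_1], [v_2], [v_3], [v_4], [v_5], [v_6], [v_7], [v_8]
  1-simplices (20): (20 of them)
  2-simplices (13): (13 of them)
  3-simplices (3): [v_1,v_5,v_6,v_8], [v_3,v_4,v_6,v_8], [v_4,v_5,v_6,v_8]

Hence C_0 ≅ Z^9, C_1 ≅ Z^20, C_2 ≅ Z^13, C_3 ≅ Z^3.

The boundary map ∂_1: C_1 → C_0 is given by ∂[p,q] = [q] − [p].
The 9×20 boundary matrix has rank 8 and Smith normal form diag(1,1,1,1,1,1,1,1).

∂_2: C_2 → C_1 acts by ∂[p,q,r] = [q,r] − [p,r] + [p,q]. For instance
  ∂[v_3,v_4,v_6] = [v_4,v_6] − [v_3,v_6] + [v_3,v_4],
  ∂[v_5,v_6,v_8] = [v_6,v_8] − [v_5,v_8] + [v_5,v_6].
The resulting 20×13 matrix has rank 10, and its Smith normal form has invariant factors (1,1,1,1,1,1,1,1,1,1).

The boundary map ∂_3: C_3 → C_2 sends each 3-simplex σ to the alternating sum Σ_i (−1)^i (σ with its i-th vertex removed). For instance
  ∂[v_4,v_5,v_6,v_8] = [v_5,v_6,v_8] − [v_4,v_6,v_8] + [v_4,v_5,v_8] − [v_4,v_5,v_6],
  ∂[v_3,v_4,v_6,v_8] = [v_4,v_6,v_8] − [v_3,v_6,v_8] + [v_3,v_4,v_8] − [v_3,v_4,v_6].
This gives a 13×3 integer matrix of rank 3; reducing to Smith normal form yields diagonal entries (1,1,1).

Computing H_k = (kernel of ∂_k) / (image of ∂_{k+1}):

  H_0: rank C_0 − rank ∂_1 = 9 − 8 = 1, and the invariant factors of ∂_1 are all 1, so H_0 ≅ Z.
  H_1: rank ker ∂_1 − rank ∂_2 = (20 − 8) − 10 = 2, and the invariant factors of ∂_2 are all 1, so H_1 ≅ Z^2.
  H_2: rank ker ∂_2 − rank ∂_3 = (13 − 10) − 3 = 0, and the invariant factors of ∂_3 are all 1, so H_2 ≅ 0.
  H_3: rank ker ∂_3 − rank ∂_4 = (3 − 3) − 0 = 0, and there is no ∂_4, so H_3 ≅ 0.

H_0 ≅ Z,  H_1 ≅ Z^2,  H_2 = 0,  H_3 = 0.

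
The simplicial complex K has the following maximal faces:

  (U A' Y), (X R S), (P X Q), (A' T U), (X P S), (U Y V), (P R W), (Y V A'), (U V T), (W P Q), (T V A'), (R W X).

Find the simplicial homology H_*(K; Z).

We work with the vertex ordering P < Q < R < S < T < U < V < W < X < Y < A'. The simplices of K, each written with vertices in increasing order, are:

  0-simplices (11): [P], [Q], [R], [S], [T], [U], [V], [W], [X], [Y], [A']
  1-simplices (21): [P,Q], [P,R], [P,S], [P,W], [P,X], [Q,W], [Q,X], [R,S], [R,W], [R,X], [S,X], [T,U], [T,V], [T,A'], [U,V], [U,Y], [U,A'], [V,Y], [V,A'], [W,X], [Y,A']
  2-simplices (12): [P,Q,W], [P,Q,X], [P,R,W], [P,S,X], [R,S,X], [R,W,X], [T,U,V], [T,U,A'], [T,V,A'], [U,V,Y], [U,Y,A'], [V,Y,A']

so the chain groups are C_0 ≅ Z^11, C_1 ≅ Z^21, C_2 ≅ Z^12.

Boundary ∂_1: C_1 → C_0 is given by ∂[p,q] = [q] − [p]. For instance
  ∂[U,Y] = [Y] − [U].
This gives a 11×21 integer matrix of rank 9; reducing to Smith normal form yields diagonal entries (1,1,1,1,1,1,1,1,1).

Boundary ∂_2: C_2 → C_1 maps a triangle to the signed sum of its edges. For instance
  ∂[P,R,W] = [R,W] − [P,W] + [P,R],
  ∂[T,U,V] = [U,V] − [T,V] + [T,U].
The resulting 21×12 matrix has rank 11, and its Smith normal form has invariant factors (1,1,1,1,1,1,1,1,1,1,1).

From H_k ≅ ker(∂_k) / im(∂_{k+1}) we obtain:

  H_0: rank C_0 − rank ∂_1 = 11 − 9 = 2, and the invariant factors of ∂_1 are all 1, so H_0 ≅ Z^2.
  H_1: rank ker ∂_1 − rank ∂_2 = (21 − 9) − 11 = 1, and the invariant factors of ∂_2 are all 1, so H_1 ≅ Z.
  H_2: rank ker ∂_2 − rank ∂_3 = (12 − 11) − 0 = 1, and there is no ∂_3, so H_2 ≅ Z.

As a check, the Euler characteristic is 11 − 21 + 12 = 2, which agrees with 2 − 1 + 1 = 2.

H_0 ≅ Z^2,  H_1 ≅ Z,  H_2 ≅ Z.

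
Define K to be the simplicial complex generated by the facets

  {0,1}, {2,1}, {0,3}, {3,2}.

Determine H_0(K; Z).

We work with the vertex ordering 0 < 1 < 2 < 3. The simplices of K, each written with vertices in increasing order, are:

  0-simplices (4): [0], [1], [2], [3]
  1-simplices (4): [0,1], [0,3], [1,2], [2,3]

so the chain groups are C_0 ≅ Z^4, C_1 ≅ Z^4.

∂_1: C_1 → C_0 sends each edge [p,q] (with p < q) to q − p. For instance
  ∂[0,3] = [3] − [0].
The resulting 4×4 matrix has rank 3, and its Smith normal form has invariant factors (1,1,1).

From H_k ≅ ker(∂_k) / im(∂_{k+1}) we obtain:

  H_0: rank C_0 − rank ∂_1 = 4 − 3 = 1, and the invariant factors of ∂_1 are all 1, so H_0 = Z.

H_0 ≅ Z.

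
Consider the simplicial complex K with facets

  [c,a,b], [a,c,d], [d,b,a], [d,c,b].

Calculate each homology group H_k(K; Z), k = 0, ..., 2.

Fix the vertex order a < b < c < d and write every simplex with vertices in increasing order. Then dim K = 2 and the simplices of K are:

  0-simplices (4): a, b, c, d
  1-simplices (6): ab, ac, ad, bc, bd, cd
  2-simplices (4): abc, abd, acd, bcd

so the chain groups are C_0 ≅ Z^4, C_1 ≅ Z^6, C_2 ≅ Z^4.

The boundary map ∂_1: C_1 → C_0 is given by ∂[p,q] = [q] − [p].
The 4×6 boundary matrix has rank 3 and Smith normal form diag(1,1,1).

Boundary ∂_2: C_2 → C_1 acts by ∂[p,q,r] = [q,r] − [p,r] + [p,q]. For instance
  ∂abc = bc − ac + ab,
  ∂bcd = cd − bd + bc.
The 6×4 boundary matrix has rank 3 and Smith normal form diag(1,1,1).

Reading off H_k = ker ∂_k / im ∂_{k+1}:

  H_0: rank C_0 − rank ∂_1 = 4 − 3 = 1, and the invariant factors of ∂_1 are all 1, so H_0 ≅ Z.
  H_1: rank ker ∂_1 − rank ∂_2 = (6 − 3) − 3 = 0, and the invariant factors of ∂_2 are all 1, so H_1 ≅ 0.
  H_2: rank ker ∂_2 − rank ∂_3 = (4 − 3) − 0 = 1, and there is no ∂_3, so H_2 ≅ Z.

As a check, the Euler characteristic is 4 − 6 + 4 = 2, which agrees with 1 − 0 + 1 = 2.

H_0 = Z,  H_1 = 0,  H_2 = Z.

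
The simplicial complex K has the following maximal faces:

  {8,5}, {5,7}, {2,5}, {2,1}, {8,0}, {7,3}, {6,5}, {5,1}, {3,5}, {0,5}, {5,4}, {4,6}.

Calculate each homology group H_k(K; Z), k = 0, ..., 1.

Order the vertices as 0 < 1 < 2 < 3 < 4 < 5 < 6 < 7 < 8. Listing each simplex with vertices in this order, K has dimension 1 with simplices:

  0-simplices (9): [0], [1], [2], [3], [4], [5], [6], [7], [8]
  1-simplices (12): [0,5], [0,8], [1,2], [1,5], [2,5], [3,5], [3,7], [4,5], [4,6], [5,6], [5,7], [5,8]

so the chain groups are C_0 ≅ Z^9, C_1 ≅ Z^12.

Boundary ∂_1: C_1 → C_0 sends each edge [p,q] (with p < q) to q − p. For instance
  ∂[5,8] = [8] − [5].
The resulting 9×12 matrix has rank 8, and its Smith normal form has invariant factors (1,1,1,1,1,1,1,1).

Reading off H_k = ker ∂_k / im ∂_{k+1}:

  H_0: rank C_0 − rank ∂_1 = 9 − 8 = 1, and the invariant factors of ∂_1 are all 1, so H_0 = Z.
  H_1: rank ker ∂_1 − rank ∂_2 = (12 − 8) − 0 = 4, and there is no ∂_2, so H_1 = Z^4.

H_0 = Z,  H_1 = Z^4.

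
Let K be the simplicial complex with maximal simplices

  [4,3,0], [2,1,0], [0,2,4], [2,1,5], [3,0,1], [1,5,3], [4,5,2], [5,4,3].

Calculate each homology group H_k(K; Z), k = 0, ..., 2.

H_0 = Z,  H_1 = 0,  H_2 = Z.

Fix the vertex order 0 < 1 < 2 < 3 < 4 < 5 and write every simplex with vertices in increasing order. Then dim K = 2 and the simplices of K are:

  0-simplices (6): [0], [1], [2], [3], [4], [5]
  1-simplices (12): [0,1], [0,2], [0,3], [0,4], [1,2], [1,3], [1,5], [2,4], [2,5], [3,4], [3,5], [4,5]
  2-simplices (8): [0,1,2], [0,1,3], [0,2,4], [0,3,4], [1,2,5], [1,3,5], [2,4,5], [3,4,5]

so the chain groups are C_0 ≅ Z^6, C_1 ≅ Z^12, C_2 ≅ Z^8.

Boundary ∂_1: C_1 → C_0 maps an edge to its endpoints' difference, ∂[p,q] = q − p.
The resulting 6×12 matrix has rank 5, and its Smith normal form has invariant factors (1,1,1,1,1).

∂_2: C_2 → C_1 maps a triangle to the signed sum of its edges. For instance
  ∂[0,1,2] = [1,2] − [0,2] + [0,1],
  ∂[0,1,3] = [1,3] − [0,3] + [0,1].
The 12×8 boundary matrix has rank 7 and Smith normal form diag(1,1,1,1,1,1,1).

Now H_k = ker ∂_k / im ∂_{k+1}, so:

  H_0: rank C_0 − rank ∂_1 = 6 − 5 = 1, and the invariant factors of ∂_1 are all 1, so H_0 = Z.
  H_1: rank ker ∂_1 − rank ∂_2 = (12 − 5) − 7 = 0, and the invariant factors of ∂_2 are all 1, so H_1 = 0.
  H_2: rank ker ∂_2 − rank ∂_3 = (8 − 7) − 0 = 1, and there is no ∂_3, so H_2 = Z.

(K is a triangulation of the 2-sphere S^2.)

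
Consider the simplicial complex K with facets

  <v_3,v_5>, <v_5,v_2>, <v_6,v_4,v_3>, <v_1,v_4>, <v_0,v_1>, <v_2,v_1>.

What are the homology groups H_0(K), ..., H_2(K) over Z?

Fix the vertex order v_0 < v_1 < v_2 < v_3 < v_4 < v_5 < v_6 and write every simplex with vertices in increasing order. Then dim K = 2 and the simplices of K are:

  0-simplices (7): [v_0], [v_1], [v_2], [v_3], [v_4], [v_5], [v_6]
  1-simplices (8): [v_0,v_1], [v_1,v_2], [v_1,v_4], [v_2,v_5], [v_3,v_4], [v_3,v_5], [v_3,v_6], [v_4,v_6]
  2-simplices (1): [v_3,v_4,v_6]

so the chain groups are C_0 ≅ Z^7, C_1 ≅ Z^8, C_2 ≅ Z^1.

∂_1: C_1 → C_0 sends each edge [p,q] (with p < q) to q − p.
The 7×8 boundary matrix has rank 6 and Smith normal form diag(1,1,1,1,1,1).

Boundary ∂_2: C_2 → C_1 sends each 2-simplex [p,q,r] to [q,r] − [p,r] + [p,q]. For instance
  ∂[v_3,v_4,v_6] = [v_4,v_6] − [v_3,v_6] + [v_3,v_4].
The resulting 8×1 matrix has rank 1, and its Smith normal form has invariant factors (1).

Now H_k = ker ∂_k / im ∂_{k+1}, so:

  H_0: rank C_0 − rank ∂_1 = 7 − 6 = 1, and the invariant factors of ∂_1 are all 1, so H_0 = Z.
  H_1: rank ker ∂_1 − rank ∂_2 = (8 − 6) − 1 = 1, and the invariant factors of ∂_2 are all 1, so H_1 = Z.
  H_2: rank ker ∂_2 − rank ∂_3 = (1 − 1) − 0 = 0, and there is no ∂_3, so H_2 = 0.

H_0 ≅ Z,  H_1 ≅ Z,  H_2 = 0.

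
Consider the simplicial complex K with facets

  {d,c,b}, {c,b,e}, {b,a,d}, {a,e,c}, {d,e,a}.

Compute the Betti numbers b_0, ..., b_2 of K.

b_0 = 1, b_1 = 1, b_2 = 0.

Fix the vertex order a < b < c < d < e and write every simplex with vertices in increasing order. Then dim K = 2 and the simplices of K are:

  0-simplices (5): a, b, c, d, e
  1-simplices (10): ab, ac, ad, ae, bc, bd, be, cd, ce, de
  2-simplices (5): abd, ace, ade, bcd, bce

giving chain groups C_0 ≅ Z^5, C_1 ≅ Z^10, C_2 ≅ Z^5.

∂_1: C_1 → C_0 maps an edge to its endpoints' difference, ∂[p,q] = q − p. For instance
  ∂ab = b − a.
The 5×10 boundary matrix has rank 4 and Smith normal form diag(1,1,1,1).

Boundary ∂_2: C_2 → C_1 maps a triangle to the signed sum of its edges. For instance
  ∂ade = de − ae + ad,
  ∂ace = ce − ae + ac.
The 10×5 boundary matrix has rank 5 and Smith normal form diag(1,1,1,1,1).

From H_k ≅ ker(∂_k) / im(∂_{k+1}) we obtain:

  H_0: rank C_0 − rank ∂_1 = 5 − 4 = 1, and the invariant factors of ∂_1 are all 1, so H_0 ≅ Z.
  H_1: rank ker ∂_1 − rank ∂_2 = (10 − 4) − 5 = 1, and the invariant factors of ∂_2 are all 1, so H_1 ≅ Z.
  H_2: rank ker ∂_2 − rank ∂_3 = (5 − 5) − 0 = 0, and there is no ∂_3, so H_2 ≅ 0.

Hence the Betti numbers are b_0 = 1, b_1 = 1, b_2 = 0.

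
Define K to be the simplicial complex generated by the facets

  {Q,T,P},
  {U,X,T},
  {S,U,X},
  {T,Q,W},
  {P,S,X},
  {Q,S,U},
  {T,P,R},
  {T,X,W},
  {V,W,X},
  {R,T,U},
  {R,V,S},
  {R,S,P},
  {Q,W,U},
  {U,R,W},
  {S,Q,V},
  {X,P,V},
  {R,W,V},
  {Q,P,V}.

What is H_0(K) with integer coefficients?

H_0 ≅ Z.

We work with the vertex ordering P < Q < R < S < T < U < V < W < X. The simplices of K, each written with vertices in increasing order, are:

  0-simplices (9): P, Q, R, S, T, U, V, W, X
  1-simplices (27): PQ, PR, PS, PT, PV, PX, QS, QT, QU, QV, QW, RS, RT, RU, RV, RW, SU, SV, SX, TU, TW, TX, UW, UX, VW, VX, WX
  2-simplices (18): PQT, PQV, PRS, PRT, PSX, PVX, QSU, QSV, QTW, QUW, RSV, RTU, RUW, RVW, SUX, TUX, TWX, VWX

Hence C_0 ≅ Z^9, C_1 ≅ Z^27, C_2 ≅ Z^18.

Boundary ∂_1: C_1 → C_0 maps an edge to its endpoints' difference, ∂[p,q] = q − p. For instance
  ∂QU = U − Q.
As a 9×27 matrix over Z this has rank 8, with invariant factors (1,1,1,1,1,1,1,1).

∂_2: C_2 → C_1 sends each 2-simplex [p,q,r] to [q,r] − [p,r] + [p,q]. For instance
  ∂PQV = QV − PV + PQ,
  ∂QUW = UW − QW + QU.
This gives a 27×18 integer matrix of rank 18; reducing to Smith normal form yields diagonal entries (1,1,1,1,1,1,1,1,1,1,1,1,1,1,1,1,1,2).

Reading off H_k = ker ∂_k / im ∂_{k+1}:

  H_0: rank C_0 − rank ∂_1 = 9 − 8 = 1, and the invariant factors of ∂_1 are all 1, so H_0 ≅ Z.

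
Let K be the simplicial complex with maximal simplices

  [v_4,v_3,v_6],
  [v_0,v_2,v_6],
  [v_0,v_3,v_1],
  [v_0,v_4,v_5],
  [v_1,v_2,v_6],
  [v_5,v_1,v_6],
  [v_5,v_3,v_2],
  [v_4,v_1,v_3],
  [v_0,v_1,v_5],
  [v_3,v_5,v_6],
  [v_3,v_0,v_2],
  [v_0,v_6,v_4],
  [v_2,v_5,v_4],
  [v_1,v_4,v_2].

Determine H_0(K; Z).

Fix the vertex order v_0 < v_1 < v_2 < v_3 < v_4 < v_5 < v_6 and write every simplex with vertices in increasing order. Then dim K = 2 and the simplices of K are:

  0-simplices (7): [v_0], [v_1], [v_2], [v_3], [v_4], [v_5], [v_6]
  1-simplices (21): (21 of them)
  2-simplices (14): (14 of them)

giving chain groups C_0 ≅ Z^7, C_1 ≅ Z^21, C_2 ≅ Z^14.

∂_1: C_1 → C_0 sends each edge [p,q] (with p < q) to q − p.
The 7×21 boundary matrix has rank 6 and Smith normal form diag(1,1,1,1,1,1).

Boundary ∂_2: C_2 → C_1 sends each 2-simplex [p,q,r] to [q,r] − [p,r] + [p,q]. For instance
  ∂[v_1,v_5,v_6] = [v_5,v_6] − [v_1,v_6] + [v_1,v_5],
  ∂[v_0,v_4,v_5] = [v_4,v_5] − [v_0,v_5] + [v_0,v_4].
As a 21×14 matrix over Z this has rank 13, with invariant factors (1,1,1,1,1,1,1,1,1,1,1,1,1).

From H_k ≅ ker(∂_k) / im(∂_{k+1}) we obtain:

  H_0: rank C_0 − rank ∂_1 = 7 − 6 = 1, and the invariant factors of ∂_1 are all 1, so H_0 = Z.

(K is a triangulation of the torus T^2.)

H_0 = Z.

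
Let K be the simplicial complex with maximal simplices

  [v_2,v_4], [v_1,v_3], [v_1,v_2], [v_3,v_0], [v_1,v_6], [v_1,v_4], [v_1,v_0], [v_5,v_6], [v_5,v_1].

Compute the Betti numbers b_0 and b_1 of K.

b_0 = 1, b_1 = 3.

Fix the vertex order v_0 < v_1 < v_2 < v_3 < v_4 < v_5 < v_6 and write every simplex with vertices in increasing order. Then dim K = 1 and the simplices of K are:

  0-simplices (7): [v_0], [v_1], [v_2], [v_3], [v_4], [v_5], [v_6]
  1-simplices (9): [v_0,v_1], [v_0,v_3], [v_1,v_2], [v_1,v_3], [v_1,v_4], [v_1,v_5], [v_1,v_6], [v_2,v_4], [v_5,v_6]

so the chain groups are C_0 ≅ Z^7, C_1 ≅ Z^9.

Boundary ∂_1: C_1 → C_0 sends each edge [p,q] (with p < q) to q − p. For instance
  ∂[v_1,v_4] = [v_4] − [v_1].
This gives a 7×9 integer matrix of rank 6; reducing to Smith normal form yields diagonal entries (1,1,1,1,1,1).

Computing H_k = (kernel of ∂_k) / (image of ∂_{k+1}):

  H_0: rank C_0 − rank ∂_1 = 7 − 6 = 1, and the invariant factors of ∂_1 are all 1, so H_0 ≅ Z.
  H_1: rank ker ∂_1 − rank ∂_2 = (9 − 6) − 0 = 3, and there is no ∂_2, so H_1 ≅ Z^3.

Hence the Betti numbers are b_0 = 1, b_1 = 3.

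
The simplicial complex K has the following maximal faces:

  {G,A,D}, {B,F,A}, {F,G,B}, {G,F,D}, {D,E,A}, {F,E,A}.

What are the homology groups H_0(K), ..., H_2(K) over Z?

Fix the vertex order A < B < D < E < F < G and write every simplex with vertices in increasing order. Then dim K = 2 and the simplices of K are:

  0-simplices (6): A, B, D, E, F, G
  1-simplices (12): AB, AD, AE, AF, AG, BF, BG, DE, DF, DG, EF, FG
  2-simplices (6): ABF, ADE, ADG, AEF, BFG, DFG

giving chain groups C_0 ≅ Z^6, C_1 ≅ Z^12, C_2 ≅ Z^6.

∂_1: C_1 → C_0 maps an edge to its endpoints' difference, ∂[p,q] = q − p. For instance
  ∂AE = E − A.
The resulting 6×12 matrix has rank 5, and its Smith normal form has invariant factors (1,1,1,1,1).

∂_2: C_2 → C_1 acts by ∂[p,q,r] = [q,r] − [p,r] + [p,q]. For instance
  ∂BFG = FG − BG + BF,
  ∂ABF = BF − AF + AB.
This gives a 12×6 integer matrix of rank 6; reducing to Smith normal form yields diagonal entries (1,1,1,1,1,1).

Reading off H_k = ker ∂_k / im ∂_{k+1}:

  H_0: rank C_0 − rank ∂_1 = 6 − 5 = 1, and the invariant factors of ∂_1 are all 1, so H_0 = Z.
  H_1: rank ker ∂_1 − rank ∂_2 = (12 − 5) − 6 = 1, and the invariant factors of ∂_2 are all 1, so H_1 = Z.
  H_2: rank ker ∂_2 − rank ∂_3 = (6 − 6) − 0 = 0, and there is no ∂_3, so H_2 = 0.

H_0 = Z,  H_1 = Z,  H_2 = 0.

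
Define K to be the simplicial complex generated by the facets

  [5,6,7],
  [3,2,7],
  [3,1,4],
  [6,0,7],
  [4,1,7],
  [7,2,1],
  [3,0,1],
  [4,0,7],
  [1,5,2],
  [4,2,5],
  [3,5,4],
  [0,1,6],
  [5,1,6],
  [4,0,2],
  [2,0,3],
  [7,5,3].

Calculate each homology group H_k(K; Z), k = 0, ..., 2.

Order the vertices as 0 < 1 < 2 < 3 < 4 < 5 < 6 < 7. Listing each simplex with vertices in this order, K has dimension 2 with simplices:

  0-simplices (8): [0], [1], [2], [3], [4], [5], [6], [7]
  1-simplices (24): (24 of them)
  2-simplices (16): [0,1,3], [0,1,6], [0,2,3], [0,2,4], [0,4,7], [0,6,7], [1,2,5], [1,2,7], [1,3,4], [1,4,7], [1,5,6], [2,3,7], [2,4,5], [3,4,5], [3,5,7], [5,6,7]

so the chain groups are C_0 ≅ Z^8, C_1 ≅ Z^24, C_2 ≅ Z^16.

∂_1: C_1 → C_0 maps an edge to its endpoints' difference, ∂[p,q] = q − p.
This gives a 8×24 integer matrix of rank 7; reducing to Smith normal form yields diagonal entries (1,1,1,1,1,1,1).

Boundary ∂_2: C_2 → C_1 sends each 2-simplex [p,q,r] to [q,r] − [p,r] + [p,q]. For instance
  ∂[2,4,5] = [4,5] − [2,5] + [2,4],
  ∂[1,5,6] = [5,6] − [1,6] + [1,5].
This gives a 24×16 integer matrix of rank 15; reducing to Smith normal form yields diagonal entries (1,1,1,1,1,1,1,1,1,1,1,1,1,1,1).

Now H_k = ker ∂_k / im ∂_{k+1}, so:

  H_0: rank C_0 − rank ∂_1 = 8 − 7 = 1, and the invariant factors of ∂_1 are all 1, so H_0 ≅ Z.
  H_1: rank ker ∂_1 − rank ∂_2 = (24 − 7) − 15 = 2, and the invariant factors of ∂_2 are all 1, so H_1 ≅ Z^2.
  H_2: rank ker ∂_2 − rank ∂_3 = (16 − 15) − 0 = 1, and there is no ∂_3, so H_2 ≅ Z.

H_0 = Z,  H_1 = Z^2,  H_2 = Z.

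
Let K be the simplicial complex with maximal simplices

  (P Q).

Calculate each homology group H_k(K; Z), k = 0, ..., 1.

We work with the vertex ordering P < Q. The simplices of K, each written with vertices in increasing order, are:

  0-simplices (2): P, Q
  1-simplices (1): PQ

so the chain groups are C_0 ≅ Z^2, C_1 ≅ Z^1.

Boundary ∂_1: C_1 → C_0 maps an edge to its endpoints' difference, ∂[p,q] = q − p. For instance
  ∂PQ = Q − P.
The 2×1 boundary matrix has rank 1 and Smith normal form diag(1).

Computing H_k = (kernel of ∂_k) / (image of ∂_{k+1}):

  H_0: rank C_0 − rank ∂_1 = 2 − 1 = 1, and the invariant factors of ∂_1 are all 1, so H_0 ≅ Z.
  H_1: rank ker ∂_1 − rank ∂_2 = (1 − 1) − 0 = 0, and there is no ∂_2, so H_1 ≅ 0.

(K is a triangulation of the 1-simplex.)

H_0 = Z,  H_1 = 0.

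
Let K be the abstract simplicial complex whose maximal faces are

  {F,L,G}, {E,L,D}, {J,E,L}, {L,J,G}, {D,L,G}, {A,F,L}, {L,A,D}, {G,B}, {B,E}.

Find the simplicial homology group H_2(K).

We work with the vertex ordering A < B < D < E < F < G < J < L. The simplices of K, each written with vertices in increasing order, are:

  0-simplices (8): A, B, D, E, F, G, J, L
  1-simplices (15): AD, AF, AL, BE, BG, DE, DG, DL, EJ, EL, FG, FL, GJ, GL, JL
  2-simplices (7): ADL, AFL, DEL, DGL, EJL, FGL, GJL

giving chain groups C_0 ≅ Z^8, C_1 ≅ Z^15, C_2 ≅ Z^7.

The boundary map ∂_1: C_1 → C_0 is given by ∂[p,q] = [q] − [p].
This gives a 8×15 integer matrix of rank 7; reducing to Smith normal form yields diagonal entries (1,1,1,1,1,1,1).

The boundary map ∂_2: C_2 → C_1 maps a triangle to the signed sum of its edges. For instance
  ∂GJL = JL − GL + GJ,
  ∂EJL = JL − EL + EJ.
This gives a 15×7 integer matrix of rank 7; reducing to Smith normal form yields diagonal entries (1,1,1,1,1,1,1).

Reading off H_k = ker ∂_k / im ∂_{k+1}:

  H_2: rank ker ∂_2 − rank ∂_3 = (7 − 7) − 0 = 0, and there is no ∂_3, so H_2 ≅ 0.

H_2 ≅ 0.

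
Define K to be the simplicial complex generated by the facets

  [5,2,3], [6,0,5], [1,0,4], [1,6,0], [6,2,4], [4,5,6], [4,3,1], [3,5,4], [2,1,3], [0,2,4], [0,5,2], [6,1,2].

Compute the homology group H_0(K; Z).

Fix the vertex order 0 < 1 < 2 < 3 < 4 < 5 < 6 and write every simplex with vertices in increasing order. Then dim K = 2 and the simplices of K are:

  0-simplices (7): [0], [1], [2], [3], [4], [5], [6]
  1-simplices (18): [0,1], [0,2], [0,4], [0,5], [0,6], [1,2], [1,3], [1,4], [1,6], [2,3], [2,4], [2,5], [2,6], [3,4], [3,5], [4,5], [4,6], [5,6]
  2-simplices (12): [0,1,4], [0,1,6], [0,2,4], [0,2,5], [0,5,6], [1,2,3], [1,2,6], [1,3,4], [2,3,5], [2,4,6], [3,4,5], [4,5,6]

giving chain groups C_0 ≅ Z^7, C_1 ≅ Z^18, C_2 ≅ Z^12.

Boundary ∂_1: C_1 → C_0 maps an edge to its endpoints' difference, ∂[p,q] = q − p.
The 7×18 boundary matrix has rank 6 and Smith normal form diag(1,1,1,1,1,1).

∂_2: C_2 → C_1 acts by ∂[p,q,r] = [q,r] − [p,r] + [p,q]. For instance
  ∂[1,3,4] = [3,4] − [1,4] + [1,3],
  ∂[4,5,6] = [5,6] − [4,6] + [4,5].
This gives a 18×12 integer matrix of rank 12; reducing to Smith normal form yields diagonal entries (1,1,1,1,1,1,1,1,1,1,1,2).

From H_k ≅ ker(∂_k) / im(∂_{k+1}) we obtain:

  H_0: rank C_0 − rank ∂_1 = 7 − 6 = 1, and the invariant factors of ∂_1 are all 1, so H_0 ≅ Z.

H_0 = Z.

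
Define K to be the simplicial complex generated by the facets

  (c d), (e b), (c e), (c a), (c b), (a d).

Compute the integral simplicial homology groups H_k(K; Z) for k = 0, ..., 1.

K has 5 vertices, 6 edges.
rank ∂_0 = 0, rank ∂_1 = 4 ⇒ b_0 = 5 − 0 − 4 = 1; all invariant factors of ∂_1 are 1 so no torsion. So H_0 = Z.
rank ∂_1 = 4, rank ∂_2 = 0 ⇒ b_1 = 6 − 4 − 0 = 2. So H_1 = Z^2.

H_0 ≅ Z,  H_1 ≅ Z^2.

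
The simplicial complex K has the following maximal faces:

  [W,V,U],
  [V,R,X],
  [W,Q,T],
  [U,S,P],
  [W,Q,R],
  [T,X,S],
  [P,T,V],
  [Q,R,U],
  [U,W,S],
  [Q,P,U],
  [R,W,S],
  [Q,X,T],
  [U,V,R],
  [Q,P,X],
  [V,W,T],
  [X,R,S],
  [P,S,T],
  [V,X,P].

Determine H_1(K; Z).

H_1 ≅ Z ⊕ Z_2.

We work with the vertex ordering P < Q < R < S < T < U < V < W < X. The simplices of K, each written with vertices in increasing order, are:

  0-simplices (9): P, Q, R, S, T, U, V, W, X
  1-simplices (27): PQ, PS, PT, PU, PV, PX, QR, QT, QU, QW, QX, RS, RU, RV, RW, RX, ST, SU, SW, SX, TV, TW, TX, UV, UW, VW, VX
  2-simplices (18): PQU, PQX, PST, PSU, PTV, PVX, QRU, QRW, QTW, QTX, RSW, RSX, RUV, RVX, STX, SUW, TVW, UVW

so the chain groups are C_0 ≅ Z^9, C_1 ≅ Z^27, C_2 ≅ Z^18.

Boundary ∂_1: C_1 → C_0 is given by ∂[p,q] = [q] − [p]. For instance
  ∂SX = X − S.
This gives a 9×27 integer matrix of rank 8; reducing to Smith normal form yields diagonal entries (1,1,1,1,1,1,1,1).

Boundary ∂_2: C_2 → C_1 acts by ∂[p,q,r] = [q,r] − [p,r] + [p,q]. For instance
  ∂RSX = SX − RX + RS,
  ∂UVW = VW − UW + UV.
The 27×18 boundary matrix has rank 18 and Smith normal form diag(1,1,1,1,1,1,1,1,1,1,1,1,1,1,1,1,1,2).

Now H_k = ker ∂_k / im ∂_{k+1}, so:

  H_1: rank ker ∂_1 − rank ∂_2 = (27 − 8) − 18 = 1, and ∂_2 has invariant factor 2 > 1, so H_1 = Z ⊕ Z_2.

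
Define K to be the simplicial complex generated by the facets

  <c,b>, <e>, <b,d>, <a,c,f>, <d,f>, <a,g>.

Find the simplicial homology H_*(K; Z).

H_0 = Z^2,  H_1 = Z,  H_2 = 0.

Take the total order a < b < c < d < e < f < g on the vertex set. Then K (dimension 2) consists of the simplices:

  0-simplices (7): a, b, c, d, e, f, g
  1-simplices (7): ac, af, ag, bc, bd, cf, df
  2-simplices (1): acf

Hence C_0 ≅ Z^7, C_1 ≅ Z^7, C_2 ≅ Z^1.

∂_1: C_1 → C_0 maps an edge to its endpoints' difference, ∂[p,q] = q − p. For instance
  ∂df = f − d.
As a 7×7 matrix over Z this has rank 5, with invariant factors (1,1,1,1,1).

Boundary ∂_2: C_2 → C_1 acts by ∂[p,q,r] = [q,r] − [p,r] + [p,q]. For instance
  ∂acf = cf − af + ac.
The resulting 7×1 matrix has rank 1, and its Smith normal form has invariant factors (1).

From H_k ≅ ker(∂_k) / im(∂_{k+1}) we obtain:

  H_0: rank C_0 − rank ∂_1 = 7 − 5 = 2, and the invariant factors of ∂_1 are all 1, so H_0 = Z^2.
  H_1: rank ker ∂_1 − rank ∂_2 = (7 − 5) − 1 = 1, and the invariant factors of ∂_2 are all 1, so H_1 = Z.
  H_2: rank ker ∂_2 − rank ∂_3 = (1 − 1) − 0 = 0, and there is no ∂_3, so H_2 = 0.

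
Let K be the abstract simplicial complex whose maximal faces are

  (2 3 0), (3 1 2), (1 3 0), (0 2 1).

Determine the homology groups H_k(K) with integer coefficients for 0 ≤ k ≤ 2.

H_0 = Z,  H_1 = 0,  H_2 = Z.

Fix the vertex order 0 < 1 < 2 < 3 and write every simplex with vertices in increasing order. Then dim K = 2 and the simplices of K are:

  0-simplices (4): [0], [1], [2], [3]
  1-simplices (6): [0,1], [0,2], [0,3], [1,2], [1,3], [2,3]
  2-simplices (4): [0,1,2], [0,1,3], [0,2,3], [1,2,3]

so the chain groups are C_0 ≅ Z^4, C_1 ≅ Z^6, C_2 ≅ Z^4.

Boundary ∂_1: C_1 → C_0 maps an edge to its endpoints' difference, ∂[p,q] = q − p. For instance
  ∂[1,2] = [2] − [1].
The 4×6 boundary matrix has rank 3 and Smith normal form diag(1,1,1).

∂_2: C_2 → C_1 sends each 2-simplex [p,q,r] to [q,r] − [p,r] + [p,q]. For instance
  ∂[0,2,3] = [2,3] − [0,3] + [0,2],
  ∂[0,1,2] = [1,2] − [0,2] + [0,1].
This gives a 6×4 integer matrix of rank 3; reducing to Smith normal form yields diagonal entries (1,1,1).

Reading off H_k = ker ∂_k / im ∂_{k+1}:

  H_0: rank C_0 − rank ∂_1 = 4 − 3 = 1, and the invariant factors of ∂_1 are all 1, so H_0 = Z.
  H_1: rank ker ∂_1 − rank ∂_2 = (6 − 3) − 3 = 0, and the invariant factors of ∂_2 are all 1, so H_1 = 0.
  H_2: rank ker ∂_2 − rank ∂_3 = (4 − 3) − 0 = 1, and there is no ∂_3, so H_2 = Z.

(K is a triangulation of the 2-sphere S^2.)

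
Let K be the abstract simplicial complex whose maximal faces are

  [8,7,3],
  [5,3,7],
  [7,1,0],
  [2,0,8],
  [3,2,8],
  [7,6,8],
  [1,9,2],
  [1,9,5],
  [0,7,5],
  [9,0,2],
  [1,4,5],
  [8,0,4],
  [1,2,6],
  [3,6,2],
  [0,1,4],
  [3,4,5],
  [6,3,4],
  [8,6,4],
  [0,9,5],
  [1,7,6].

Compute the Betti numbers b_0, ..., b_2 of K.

K has 10 vertices, 30 edges, 20 triangles.
rank ∂_0 = 0, rank ∂_1 = 9 ⇒ b_0 = 10 − 0 − 9 = 1; all invariant factors of ∂_1 are 1 so no torsion. So H_0 = Z.
rank ∂_1 = 9, rank ∂_2 = 20 ⇒ b_1 = 30 − 9 − 20 = 1; ∂_2 has invariant factor(s) [2] giving torsion. So H_1 = Z ⊕ Z/2Z.
rank ∂_2 = 20, rank ∂_3 = 0 ⇒ b_2 = 20 − 20 − 0 = 0. So H_2 = 0.

b_0 = 1, b_1 = 1, b_2 = 0.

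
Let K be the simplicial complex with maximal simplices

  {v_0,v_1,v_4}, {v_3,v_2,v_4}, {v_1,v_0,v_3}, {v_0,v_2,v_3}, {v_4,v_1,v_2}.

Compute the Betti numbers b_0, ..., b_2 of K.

b_0 = 1, b_1 = 1, b_2 = 0.

K has 5 vertices, 10 edges, 5 triangles.
rank ∂_0 = 0, rank ∂_1 = 4 ⇒ b_0 = 5 − 0 − 4 = 1; all invariant factors of ∂_1 are 1 so no torsion. So H_0 ≅ Z.
rank ∂_1 = 4, rank ∂_2 = 5 ⇒ b_1 = 10 − 4 − 5 = 1; all invariant factors of ∂_2 are 1 so no torsion. So H_1 ≅ Z.
rank ∂_2 = 5, rank ∂_3 = 0 ⇒ b_2 = 5 − 5 − 0 = 0. So H_2 ≅ 0.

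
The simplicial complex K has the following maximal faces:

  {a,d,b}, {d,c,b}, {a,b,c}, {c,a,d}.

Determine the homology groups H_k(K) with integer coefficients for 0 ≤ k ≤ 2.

H_0 ≅ Z,  H_1 = 0,  H_2 ≅ Z.

We work with the vertex ordering a < b < c < d. The simplices of K, each written with vertices in increasing order, are:

  0-simplices (4): a, b, c, d
  1-simplices (6): ab, ac, ad, bc, bd, cd
  2-simplices (4): abc, abd, acd, bcd

Hence C_0 ≅ Z^4, C_1 ≅ Z^6, C_2 ≅ Z^4.

The boundary map ∂_1: C_1 → C_0 maps an edge to its endpoints' difference, ∂[p,q] = q − p. For instance
  ∂ad = d − a.
The resulting 4×6 matrix has rank 3, and its Smith normal form has invariant factors (1,1,1).

∂_2: C_2 → C_1 maps a triangle to the signed sum of its edges. For instance
  ∂abc = bc − ac + ab,
  ∂bcd = cd − bd + bc.
This gives a 6×4 integer matrix of rank 3; reducing to Smith normal form yields diagonal entries (1,1,1).

Reading off H_k = ker ∂_k / im ∂_{k+1}:

  H_0: rank C_0 − rank ∂_1 = 4 − 3 = 1, and the invariant factors of ∂_1 are all 1, so H_0 ≅ Z.
  H_1: rank ker ∂_1 − rank ∂_2 = (6 − 3) − 3 = 0, and the invariant factors of ∂_2 are all 1, so H_1 ≅ 0.
  H_2: rank ker ∂_2 − rank ∂_3 = (4 − 3) − 0 = 1, and there is no ∂_3, so H_2 ≅ Z.

(K is a triangulation of the 2-sphere S^2.)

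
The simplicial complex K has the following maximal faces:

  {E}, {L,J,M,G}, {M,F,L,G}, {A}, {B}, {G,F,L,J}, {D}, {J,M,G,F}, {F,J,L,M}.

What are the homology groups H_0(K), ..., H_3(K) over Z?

H_0 ≅ Z^5,  H_1 = 0,  H_2 = 0,  H_3 ≅ Z.

Fix the vertex order A < B < D < E < F < G < J < L < M and write every simplex with vertices in increasing order. Then dim K = 3 and the simplices of K are:

  0-simplices (9): A, B, D, E, F, G, J, L, M
  1-simplices (10): FG, FJ, FL, FM, GJ, GL, GM, JL, JM, LM
  2-simplices (10): FGJ, FGL, FGM, FJL, FJM, FLM, GJL, GJM, GLM, JLM
  3-simplices (5): FGJL, FGJM, FGLM, FJLM, GJLM

Hence C_0 ≅ Z^9, C_1 ≅ Z^10, C_2 ≅ Z^10, C_3 ≅ Z^5.

∂_1: C_1 → C_0 sends each edge [p,q] (with p < q) to q − p.
The resulting 9×10 matrix has rank 4, and its Smith normal form has invariant factors (1,1,1,1).

∂_2: C_2 → C_1 maps a triangle to the signed sum of its edges. For instance
  ∂GLM = LM − GM + GL,
  ∂FLM = LM − FM + FL.
The resulting 10×10 matrix has rank 6, and its Smith normal form has invariant factors (1,1,1,1,1,1).

Boundary ∂_3: C_3 → C_2 sends each 3-simplex σ to the alternating sum Σ_i (−1)^i (σ with its i-th vertex removed). For instance
  ∂FGJL = GJL − FJL + FGL − FGJ,
  ∂FGLM = GLM − FLM + FGM − FGL.
The resulting 10×5 matrix has rank 4, and its Smith normal form has invariant factors (1,1,1,1).

Computing H_k = (kernel of ∂_k) / (image of ∂_{k+1}):

  H_0: rank C_0 − rank ∂_1 = 9 − 4 = 5, and the invariant factors of ∂_1 are all 1, so H_0 ≅ Z^5.
  H_1: rank ker ∂_1 − rank ∂_2 = (10 − 4) − 6 = 0, and the invariant factors of ∂_2 are all 1, so H_1 ≅ 0.
  H_2: rank ker ∂_2 − rank ∂_3 = (10 − 6) − 4 = 0, and the invariant factors of ∂_3 are all 1, so H_2 ≅ 0.
  H_3: rank ker ∂_3 − rank ∂_4 = (5 − 4) − 0 = 1, and there is no ∂_4, so H_3 ≅ Z.

As a check, the Euler characteristic is 9 − 10 + 10 − 5 = 4, which agrees with 5 − 0 + 0 − 1 = 4.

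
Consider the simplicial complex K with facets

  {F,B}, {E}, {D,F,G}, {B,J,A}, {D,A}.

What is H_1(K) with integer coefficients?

We work with the vertex ordering A < B < D < E < F < G < J. The simplices of K, each written with vertices in increasing order, are:

  0-simplices (7): A, B, D, E, F, G, J
  1-simplices (8): AB, AD, AJ, BF, BJ, DF, DG, FG
  2-simplices (2): ABJ, DFG

giving chain groups C_0 ≅ Z^7, C_1 ≅ Z^8, C_2 ≅ Z^2.

Boundary ∂_1: C_1 → C_0 maps an edge to its endpoints' difference, ∂[p,q] = q − p.
The resulting 7×8 matrix has rank 5, and its Smith normal form has invariant factors (1,1,1,1,1).

∂_2: C_2 → C_1 acts by ∂[p,q,r] = [q,r] − [p,r] + [p,q]. For instance
  ∂ABJ = BJ − AJ + AB,
  ∂DFG = FG − DG + DF.
This gives a 8×2 integer matrix of rank 2; reducing to Smith normal form yields diagonal entries (1,1).

Reading off H_k = ker ∂_k / im ∂_{k+1}:

  H_1: rank ker ∂_1 − rank ∂_2 = (8 − 5) − 2 = 1, and the invariant factors of ∂_2 are all 1, so H_1 = Z.

H_1 ≅ Z.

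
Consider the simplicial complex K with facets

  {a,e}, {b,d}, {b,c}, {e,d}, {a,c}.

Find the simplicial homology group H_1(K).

H_1 = Z.

We work with the vertex ordering a < b < c < d < e. The simplices of K, each written with vertices in increasing order, are:

  0-simplices (5): a, b, c, d, e
  1-simplices (5): ac, ae, bc, bd, de

Hence C_0 ≅ Z^5, C_1 ≅ Z^5.

Boundary ∂_1: C_1 → C_0 is given by ∂[p,q] = [q] − [p].
This gives a 5×5 integer matrix of rank 4; reducing to Smith normal form yields diagonal entries (1,1,1,1).

Reading off H_k = ker ∂_k / im ∂_{k+1}:

  H_1: rank ker ∂_1 − rank ∂_2 = (5 − 4) − 0 = 1, and there is no ∂_2, so H_1 ≅ Z.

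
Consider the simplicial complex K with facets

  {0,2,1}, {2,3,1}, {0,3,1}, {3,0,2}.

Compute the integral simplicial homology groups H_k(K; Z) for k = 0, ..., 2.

H_0 ≅ Z,  H_1 = 0,  H_2 ≅ Z.

Fix the vertex order 0 < 1 < 2 < 3 and write every simplex with vertices in increasing order. Then dim K = 2 and the simplices of K are:

  0-simplices (4): [0], [1], [2], [3]
  1-simplices (6): [0,1], [0,2], [0,3], [1,2], [1,3], [2,3]
  2-simplices (4): [0,1,2], [0,1,3], [0,2,3], [1,2,3]

so the chain groups are C_0 ≅ Z^4, C_1 ≅ Z^6, C_2 ≅ Z^4.

∂_1: C_1 → C_0 maps an edge to its endpoints' difference, ∂[p,q] = q − p.
The 4×6 boundary matrix has rank 3 and Smith normal form diag(1,1,1).

The boundary map ∂_2: C_2 → C_1 maps a triangle to the signed sum of its edges. For instance
  ∂[0,1,2] = [1,2] − [0,2] + [0,1],
  ∂[0,2,3] = [2,3] − [0,3] + [0,2].
This gives a 6×4 integer matrix of rank 3; reducing to Smith normal form yields diagonal entries (1,1,1).

Computing H_k = (kernel of ∂_k) / (image of ∂_{k+1}):

  H_0: rank C_0 − rank ∂_1 = 4 − 3 = 1, and the invariant factors of ∂_1 are all 1, so H_0 = Z.
  H_1: rank ker ∂_1 − rank ∂_2 = (6 − 3) − 3 = 0, and the invariant factors of ∂_2 are all 1, so H_1 = 0.
  H_2: rank ker ∂_2 − rank ∂_3 = (4 − 3) − 0 = 1, and there is no ∂_3, so H_2 = Z.

As a check, the Euler characteristic is 4 − 6 + 4 = 2, which agrees with 1 − 0 + 1 = 2.
(K is a triangulation of the 2-sphere S^2.)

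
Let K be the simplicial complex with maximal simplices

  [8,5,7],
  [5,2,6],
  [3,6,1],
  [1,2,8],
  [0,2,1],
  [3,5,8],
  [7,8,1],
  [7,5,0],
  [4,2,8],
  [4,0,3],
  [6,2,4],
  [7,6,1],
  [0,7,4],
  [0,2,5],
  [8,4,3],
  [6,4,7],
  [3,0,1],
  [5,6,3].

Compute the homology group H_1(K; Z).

H_1 ≅ Z^2.

Fix the vertex order 0 < 1 < 2 < 3 < 4 < 5 < 6 < 7 < 8 and write every simplex with vertices in increasing order. Then dim K = 2 and the simplices of K are:

  0-simplices (9): [0], [1], [2], [3], [4], [5], [6], [7], [8]
  1-simplices (27): (27 of them)
  2-simplices (18): [0,1,2], [0,1,3], [0,2,5], [0,3,4], [0,4,7], [0,5,7], [1,2,8], [1,3,6], [1,6,7], [1,7,8], [2,4,6], [2,4,8], [2,5,6], [3,4,8], [3,5,6], [3,5,8], [4,6,7], [5,7,8]

Hence C_0 ≅ Z^9, C_1 ≅ Z^27, C_2 ≅ Z^18.

Boundary ∂_1: C_1 → C_0 maps an edge to its endpoints' difference, ∂[p,q] = q − p. For instance
  ∂[0,7] = [7] − [0].
The 9×27 boundary matrix has rank 8 and Smith normal form diag(1,1,1,1,1,1,1,1).

∂_2: C_2 → C_1 maps a triangle to the signed sum of its edges. For instance
  ∂[3,5,8] = [5,8] − [3,8] + [3,5],
  ∂[4,6,7] = [6,7] − [4,7] + [4,6].
This gives a 27×18 integer matrix of rank 17; reducing to Smith normal form yields diagonal entries (1,1,1,1,1,1,1,1,1,1,1,1,1,1,1,1,1).

From H_k ≅ ker(∂_k) / im(∂_{k+1}) we obtain:

  H_1: rank ker ∂_1 − rank ∂_2 = (27 − 8) − 17 = 2, and the invariant factors of ∂_2 are all 1, so H_1 ≅ Z^2.

(K is a triangulation of the torus T^2.)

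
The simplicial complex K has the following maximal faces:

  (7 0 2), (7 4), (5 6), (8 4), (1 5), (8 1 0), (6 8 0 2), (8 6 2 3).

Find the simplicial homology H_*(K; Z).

H_0 = Z,  H_1 = Z^2,  H_2 = 0,  H_3 = 0.

We work with the vertex ordering 0 < 1 < 2 < 3 < 4 < 5 < 6 < 7 < 8. The simplices of K, each written with vertices in increasing order, are:

  0-simplices (9): [0], [1], [2], [3], [4], [5], [6], [7], [8]
  1-simplices (17): [0,1], [0,2], [0,6], [0,7], [0,8], [1,5], [1,8], [2,3], [2,6], [2,7], [2,8], [3,6], [3,8], [4,7], [4,8], [5,6], [6,8]
  2-simplices (9): [0,1,8], [0,2,6], [0,2,7], [0,2,8], [0,6,8], [2,3,6], [2,3,8], [2,6,8], [3,6,8]
  3-simplices (2): [0,2,6,8], [2,3,6,8]

so the chain groups are C_0 ≅ Z^9, C_1 ≅ Z^17, C_2 ≅ Z^9, C_3 ≅ Z^2.

The boundary map ∂_1: C_1 → C_0 is given by ∂[p,q] = [q] − [p].
The 9×17 boundary matrix has rank 8 and Smith normal form diag(1,1,1,1,1,1,1,1).

Boundary ∂_2: C_2 → C_1 acts by ∂[p,q,r] = [q,r] − [p,r] + [p,q]. For instance
  ∂[3,6,8] = [6,8] − [3,8] + [3,6],
  ∂[0,2,6] = [2,6] − [0,6] + [0,2].
As a 17×9 matrix over Z this has rank 7, with invariant factors (1,1,1,1,1,1,1).

∂_3: C_3 → C_2 sends each 3-simplex σ to the alternating sum Σ_i (−1)^i (σ with its i-th vertex removed). For instance
  ∂[2,3,6,8] = [3,6,8] − [2,6,8] + [2,3,8] − [2,3,6],
  ∂[0,2,6,8] = [2,6,8] − [0,6,8] + [0,2,8] − [0,2,6].
The 9×2 boundary matrix has rank 2 and Smith normal form diag(1,1).

Computing H_k = (kernel of ∂_k) / (image of ∂_{k+1}):

  H_0: rank C_0 − rank ∂_1 = 9 − 8 = 1, and the invariant factors of ∂_1 are all 1, so H_0 = Z.
  H_1: rank ker ∂_1 − rank ∂_2 = (17 − 8) − 7 = 2, and the invariant factors of ∂_2 are all 1, so H_1 = Z^2.
  H_2: rank ker ∂_2 − rank ∂_3 = (9 − 7) − 2 = 0, and the invariant factors of ∂_3 are all 1, so H_2 = 0.
  H_3: rank ker ∂_3 − rank ∂_4 = (2 − 2) − 0 = 0, and there is no ∂_4, so H_3 = 0.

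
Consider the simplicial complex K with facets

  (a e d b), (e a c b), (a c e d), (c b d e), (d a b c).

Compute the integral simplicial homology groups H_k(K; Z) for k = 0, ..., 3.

H_0 ≅ Z,  H_1 = 0,  H_2 = 0,  H_3 ≅ Z.

Fix the vertex order a < b < c < d < e and write every simplex with vertices in increasing order. Then dim K = 3 and the simplices of K are:

  0-simplices (5): a, b, c, d, e
  1-simplices (10): ab, ac, ad, ae, bc, bd, be, cd, ce, de
  2-simplices (10): abc, abd, abe, acd, ace, ade, bcd, bce, bde, cde
  3-simplices (5): abcd, abce, abde, acde, bcde

Hence C_0 ≅ Z^5, C_1 ≅ Z^10, C_2 ≅ Z^10, C_3 ≅ Z^5.

Boundary ∂_1: C_1 → C_0 sends each edge [p,q] (with p < q) to q − p.
The resulting 5×10 matrix has rank 4, and its Smith normal form has invariant factors (1,1,1,1).

Boundary ∂_2: C_2 → C_1 maps a triangle to the signed sum of its edges. For instance
  ∂ace = ce − ae + ac,
  ∂abc = bc − ac + ab.
The 10×10 boundary matrix has rank 6 and Smith normal form diag(1,1,1,1,1,1).

The boundary map ∂_3: C_3 → C_2 sends each 3-simplex σ to the alternating sum Σ_i (−1)^i (σ with its i-th vertex removed). For instance
  ∂bcde = cde − bde + bce − bcd,
  ∂abde = bde − ade + abe − abd.
The 10×5 boundary matrix has rank 4 and Smith normal form diag(1,1,1,1).

Computing H_k = (kernel of ∂_k) / (image of ∂_{k+1}):

  H_0: rank C_0 − rank ∂_1 = 5 − 4 = 1, and the invariant factors of ∂_1 are all 1, so H_0 = Z.
  H_1: rank ker ∂_1 − rank ∂_2 = (10 − 4) − 6 = 0, and the invariant factors of ∂_2 are all 1, so H_1 = 0.
  H_2: rank ker ∂_2 − rank ∂_3 = (10 − 6) − 4 = 0, and the invariant factors of ∂_3 are all 1, so H_2 = 0.
  H_3: rank ker ∂_3 − rank ∂_4 = (5 − 4) − 0 = 1, and there is no ∂_4, so H_3 = Z.

(K is a triangulation of the 3-sphere S^3.)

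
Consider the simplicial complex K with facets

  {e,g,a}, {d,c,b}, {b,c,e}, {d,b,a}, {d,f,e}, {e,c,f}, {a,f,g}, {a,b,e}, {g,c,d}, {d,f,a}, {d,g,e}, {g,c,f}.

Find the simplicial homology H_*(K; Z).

H_0 = Z,  H_1 = Z/2,  H_2 = 0.

Take the total order a < b < c < d < e < f < g on the vertex set. Then K (dimension 2) consists of the simplices:

  0-simplices (7): a, b, c, d, e, f, g
  1-simplices (18): ab, ad, ae, af, ag, bc, bd, be, cd, ce, cf, cg, de, df, dg, ef, eg, fg
  2-simplices (12): abd, abe, adf, aeg, afg, bcd, bce, cdg, cef, cfg, def, deg

giving chain groups C_0 ≅ Z^7, C_1 ≅ Z^18, C_2 ≅ Z^12.

∂_1: C_1 → C_0 is given by ∂[p,q] = [q] − [p]. For instance
  ∂af = f − a.
As a 7×18 matrix over Z this has rank 6, with invariant factors (1,1,1,1,1,1).

Boundary ∂_2: C_2 → C_1 maps a triangle to the signed sum of its edges. For instance
  ∂abd = bd − ad + ab,
  ∂def = ef − df + de.
This gives a 18×12 integer matrix of rank 12; reducing to Smith normal form yields diagonal entries (1,1,1,1,1,1,1,1,1,1,1,2).

Reading off H_k = ker ∂_k / im ∂_{k+1}:

  H_0: rank C_0 − rank ∂_1 = 7 − 6 = 1, and the invariant factors of ∂_1 are all 1, so H_0 = Z.
  H_1: rank ker ∂_1 − rank ∂_2 = (18 − 6) − 12 = 0, and ∂_2 has invariant factor 2 > 1, so H_1 = Z/2.
  H_2: rank ker ∂_2 − rank ∂_3 = (12 − 12) − 0 = 0, and there is no ∂_3, so H_2 = 0.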